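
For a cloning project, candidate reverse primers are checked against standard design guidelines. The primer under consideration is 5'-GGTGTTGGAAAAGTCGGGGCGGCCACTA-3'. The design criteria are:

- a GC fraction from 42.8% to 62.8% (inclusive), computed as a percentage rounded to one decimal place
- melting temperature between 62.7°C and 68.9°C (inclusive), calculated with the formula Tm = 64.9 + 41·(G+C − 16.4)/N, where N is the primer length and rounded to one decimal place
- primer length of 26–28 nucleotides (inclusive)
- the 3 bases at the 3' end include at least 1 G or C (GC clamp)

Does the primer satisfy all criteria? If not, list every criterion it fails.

Meets all criteria.

Base counts: A=6, T=5, G=12, C=5 (length 28).
GC content: GC 17/28 = 60.7% ✓
Tm: Tm = 64.9 + 41·(17 − 16.4)/28 = 65.8°C ✓
length: length 28 ✓
GC clamp: 3' end CTA has 1 G/C ✓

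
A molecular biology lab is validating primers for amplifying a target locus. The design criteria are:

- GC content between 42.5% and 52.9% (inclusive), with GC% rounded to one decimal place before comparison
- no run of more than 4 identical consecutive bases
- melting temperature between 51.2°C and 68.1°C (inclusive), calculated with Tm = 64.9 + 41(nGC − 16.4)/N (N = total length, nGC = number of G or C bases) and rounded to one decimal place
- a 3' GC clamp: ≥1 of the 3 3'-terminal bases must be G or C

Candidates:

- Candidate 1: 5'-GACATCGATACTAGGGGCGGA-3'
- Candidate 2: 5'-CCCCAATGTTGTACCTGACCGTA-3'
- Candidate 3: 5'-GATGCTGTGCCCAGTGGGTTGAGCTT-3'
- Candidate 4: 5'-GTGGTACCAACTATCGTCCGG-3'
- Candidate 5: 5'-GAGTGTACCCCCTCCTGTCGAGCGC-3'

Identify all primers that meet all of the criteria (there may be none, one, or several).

Candidate 1 (21 nt, A=6 T=3 G=8 C=4): GC 12/21 = 57.1%, outside 42.5–52.9% ✗; longest run = 4 ✓; Tm = 64.9 + 41·(12 − 16.4)/21 = 56.3°C ✓; 3' end GGA has 2 G/C ✓ — fails.
Candidate 2 (23 nt, A=5 T=6 G=4 C=8): GC 12/23 = 52.2% ✓; longest run = 4 ✓; Tm = 64.9 + 41·(12 − 16.4)/23 = 57.1°C ✓; 3' end GTA has 1 G/C ✓ — passes.
Candidate 3 (26 nt, A=3 T=8 G=10 C=5): GC 15/26 = 57.7%, outside 42.5–52.9% ✗; longest run = 3 ✓; Tm = 64.9 + 41·(15 − 16.4)/26 = 62.7°C ✓; 3' end CTT has 1 G/C ✓ — fails.
Candidate 4 (21 nt, A=4 T=5 G=6 C=6): GC 12/21 = 57.1%, outside 42.5–52.9% ✗; longest run = 2 ✓; Tm = 64.9 + 41·(12 − 16.4)/21 = 56.3°C ✓; 3' end CGG has 3 G/C ✓ — fails.
Candidate 5 (25 nt, A=3 T=5 G=7 C=10): GC 17/25 = 68.0%, outside 42.5–52.9% ✗; longest run = 5, exceeds 4 ✗; Tm = 64.9 + 41·(17 − 16.4)/25 = 65.9°C ✓; 3' end CGC has 3 G/C ✓ — fails.

Candidate 2 only.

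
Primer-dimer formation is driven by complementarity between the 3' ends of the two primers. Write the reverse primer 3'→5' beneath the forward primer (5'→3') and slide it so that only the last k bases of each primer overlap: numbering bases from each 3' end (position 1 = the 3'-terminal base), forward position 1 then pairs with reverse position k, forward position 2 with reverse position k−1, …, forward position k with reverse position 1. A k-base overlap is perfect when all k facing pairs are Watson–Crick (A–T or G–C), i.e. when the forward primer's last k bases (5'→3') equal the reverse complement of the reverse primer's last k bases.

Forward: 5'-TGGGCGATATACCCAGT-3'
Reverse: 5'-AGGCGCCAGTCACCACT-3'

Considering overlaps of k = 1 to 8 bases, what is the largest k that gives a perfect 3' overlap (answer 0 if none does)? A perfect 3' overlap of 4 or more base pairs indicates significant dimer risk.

Last 8 bases (5'→3') — forward …TACCCAGT, reverse …TCACCACT.
Reverse complement of the reverse primer's last 8 bases: AGTGGTGA; its first k bases are the reverse complement of the reverse primer's last k bases, so a perfect k-base overlap needs the forward primer's last k bases to equal them.
Comparing (forward last k vs required): k=1: T vs A ✗; k=2: GT vs AG ✗; k=3: AGT vs AGT ✓; k=4: CAGT vs AGTG ✗; k=5: CCAGT vs AGTGG ✗; k=6: CCCAGT vs AGTGGT ✗; k=7: ACCCAGT vs AGTGGTG ✗; k=8: TACCCAGT vs AGTGGTGA ✗.
Only k = 3 is perfect, so the longest perfect 3' overlap is 3.

Longest perfect overlap: 3 complementary base pairs; below the dimer-risk threshold (threshold 4).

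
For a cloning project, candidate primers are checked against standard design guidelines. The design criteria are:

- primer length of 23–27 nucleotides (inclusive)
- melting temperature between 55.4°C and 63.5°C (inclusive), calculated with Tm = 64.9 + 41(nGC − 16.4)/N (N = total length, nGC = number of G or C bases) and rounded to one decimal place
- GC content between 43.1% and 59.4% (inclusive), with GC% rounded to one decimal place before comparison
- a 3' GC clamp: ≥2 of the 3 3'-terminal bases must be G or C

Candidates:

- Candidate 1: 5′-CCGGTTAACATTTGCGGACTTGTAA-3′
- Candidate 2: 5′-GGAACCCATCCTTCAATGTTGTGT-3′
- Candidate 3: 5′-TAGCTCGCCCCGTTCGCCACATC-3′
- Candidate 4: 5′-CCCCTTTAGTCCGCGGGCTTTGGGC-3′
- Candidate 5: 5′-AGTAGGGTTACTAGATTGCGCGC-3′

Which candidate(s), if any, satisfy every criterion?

Candidate 1 (25 nt, A=6 T=8 G=6 C=5): length 25 ✓; Tm = 64.9 + 41·(11 − 16.4)/25 = 56.0°C ✓; GC 11/25 = 44.0% ✓; 3' end TAA has 0 G/C, need ≥2 ✗ — fails.
Candidate 2 (24 nt, A=5 T=8 G=5 C=6): length 24 ✓; Tm = 64.9 + 41·(11 − 16.4)/24 = 55.7°C ✓; GC 11/24 = 45.8% ✓; 3' end TGT has 1 G/C, need ≥2 ✗ — fails.
Candidate 3 (23 nt, A=3 T=5 G=4 C=11): length 23 ✓; Tm = 64.9 + 41·(15 − 16.4)/23 = 62.4°C ✓; GC 15/23 = 65.2%, outside 43.1–59.4% ✗; 3' end ATC has 1 G/C, need ≥2 ✗ — fails.
Candidate 4 (25 nt, A=1 T=7 G=8 C=9): length 25 ✓; Tm = 64.9 + 41·(17 − 16.4)/25 = 65.9°C, outside 55.4–63.5°C ✗; GC 17/25 = 68.0%, outside 43.1–59.4% ✗; 3' end GGC has 3 G/C ✓ — fails.
Candidate 5 (23 nt, A=5 T=6 G=8 C=4): length 23 ✓; Tm = 64.9 + 41·(12 − 16.4)/23 = 57.1°C ✓; GC 12/23 = 52.2% ✓; 3' end CGC has 3 G/C ✓ — passes.

Candidate 5 only.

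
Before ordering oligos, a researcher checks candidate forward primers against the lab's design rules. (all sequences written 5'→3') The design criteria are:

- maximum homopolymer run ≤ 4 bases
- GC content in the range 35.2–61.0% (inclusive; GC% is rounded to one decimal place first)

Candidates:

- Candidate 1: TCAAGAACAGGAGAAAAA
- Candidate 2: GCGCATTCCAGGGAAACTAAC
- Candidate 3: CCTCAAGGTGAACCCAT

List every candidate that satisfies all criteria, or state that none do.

Candidate 1 (18 nt, A=11 T=1 G=4 C=2): longest run = 5, exceeds 4 ✗; GC 6/18 = 33.3%, outside 35.2–61.0% ✗ — fails.
Candidate 2 (21 nt, A=7 T=3 G=5 C=6): longest run = 3 ✓; GC 11/21 = 52.4% ✓ — passes.
Candidate 3 (17 nt, A=5 T=3 G=3 C=6): longest run = 3 ✓; GC 9/17 = 52.9% ✓ — passes.

Candidate 2 and Candidate 3.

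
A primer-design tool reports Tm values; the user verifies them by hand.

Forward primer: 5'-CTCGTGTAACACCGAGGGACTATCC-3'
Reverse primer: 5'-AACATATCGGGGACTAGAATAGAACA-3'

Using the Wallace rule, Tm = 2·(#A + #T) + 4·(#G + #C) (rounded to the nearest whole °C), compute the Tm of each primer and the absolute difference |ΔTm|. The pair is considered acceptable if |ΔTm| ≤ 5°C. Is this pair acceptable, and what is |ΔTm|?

|ΔTm| = 6°C; the pair is not acceptable.

Forward: A=6 T=5 G=6 C=8 → Tm = 2·11 + 4·14 = 78°C.
Reverse: A=12 T=4 G=6 C=4 → Tm = 2·16 + 4·10 = 72°C.
|ΔTm| = |78 − 72| = 6°C, > 5°C.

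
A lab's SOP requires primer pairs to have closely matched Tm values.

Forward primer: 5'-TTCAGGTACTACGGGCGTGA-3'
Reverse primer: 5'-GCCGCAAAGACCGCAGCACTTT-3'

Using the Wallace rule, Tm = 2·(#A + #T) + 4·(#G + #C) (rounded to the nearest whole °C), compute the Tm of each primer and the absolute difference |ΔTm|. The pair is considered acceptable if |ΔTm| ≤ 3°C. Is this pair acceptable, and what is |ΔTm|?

|ΔTm| = 8°C; the pair is not acceptable.

Forward: A=4 T=5 G=7 C=4 → Tm = 2·9 + 4·11 = 62°C.
Reverse: A=6 T=3 G=5 C=8 → Tm = 2·9 + 4·13 = 70°C.
|ΔTm| = |62 − 70| = 8°C, > 3°C.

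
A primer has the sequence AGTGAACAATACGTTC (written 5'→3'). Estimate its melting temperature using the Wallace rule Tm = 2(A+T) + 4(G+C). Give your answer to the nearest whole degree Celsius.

Base counts: A=6, T=4, G=3, C=3 (length 16).
Tm = 2·(6+4) + 4·(3+3) = 2·10 + 4·6 = 20 + 24 = 44°C.

44°C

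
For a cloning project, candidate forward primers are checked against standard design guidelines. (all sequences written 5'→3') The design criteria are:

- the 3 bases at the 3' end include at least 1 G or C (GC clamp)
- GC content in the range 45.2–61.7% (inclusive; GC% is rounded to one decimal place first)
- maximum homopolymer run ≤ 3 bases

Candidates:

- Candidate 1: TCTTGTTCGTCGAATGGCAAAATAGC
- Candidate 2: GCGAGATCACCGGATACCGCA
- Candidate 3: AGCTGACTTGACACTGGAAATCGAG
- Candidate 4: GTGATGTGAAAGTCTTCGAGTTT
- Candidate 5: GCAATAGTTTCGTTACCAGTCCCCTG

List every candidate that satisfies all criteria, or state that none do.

Candidate 3 only.

Candidate 1 (26 nt, A=7 T=8 G=6 C=5): 3' end AGC has 2 G/C ✓; GC 11/26 = 42.3%, outside 45.2–61.7% ✗; longest run = 4, exceeds 3 ✗ — fails.
Candidate 2 (21 nt, A=6 T=2 G=6 C=7): 3' end GCA has 2 G/C ✓; GC 13/21 = 61.9%, outside 45.2–61.7% ✗; longest run = 2 ✓ — fails.
Candidate 3 (25 nt, A=8 T=5 G=7 C=5): 3' end GAG has 2 G/C ✓; GC 12/25 = 48.0% ✓; longest run = 3 ✓ — passes.
Candidate 4 (23 nt, A=5 T=9 G=7 C=2): 3' end TTT has 0 G/C, need ≥1 ✗; GC 9/23 = 39.1%, outside 45.2–61.7% ✗; longest run = 3 ✓ — fails.
Candidate 5 (26 nt, A=5 T=8 G=5 C=8): 3' end CTG has 2 G/C ✓; GC 13/26 = 50.0% ✓; longest run = 4, exceeds 3 ✗ — fails.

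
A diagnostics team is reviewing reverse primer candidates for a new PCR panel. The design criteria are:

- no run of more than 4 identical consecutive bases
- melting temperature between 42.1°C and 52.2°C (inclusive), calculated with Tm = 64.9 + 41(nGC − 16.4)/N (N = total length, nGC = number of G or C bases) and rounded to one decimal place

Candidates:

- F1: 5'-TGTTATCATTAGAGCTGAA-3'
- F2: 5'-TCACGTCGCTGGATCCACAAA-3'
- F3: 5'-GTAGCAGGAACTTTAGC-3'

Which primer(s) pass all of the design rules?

F1 (19 nt, A=6 T=7 G=4 C=2): longest run = 2 ✓; Tm = 64.9 + 41·(6 − 16.4)/19 = 42.5°C ✓ — passes.
F2 (21 nt, A=6 T=4 G=4 C=7): longest run = 3 ✓; Tm = 64.9 + 41·(11 − 16.4)/21 = 54.4°C, outside 42.1–52.2°C ✗ — fails.
F3 (17 nt, A=5 T=4 G=5 C=3): longest run = 3 ✓; Tm = 64.9 + 41·(8 − 16.4)/17 = 44.6°C ✓ — passes.

F1 and F3.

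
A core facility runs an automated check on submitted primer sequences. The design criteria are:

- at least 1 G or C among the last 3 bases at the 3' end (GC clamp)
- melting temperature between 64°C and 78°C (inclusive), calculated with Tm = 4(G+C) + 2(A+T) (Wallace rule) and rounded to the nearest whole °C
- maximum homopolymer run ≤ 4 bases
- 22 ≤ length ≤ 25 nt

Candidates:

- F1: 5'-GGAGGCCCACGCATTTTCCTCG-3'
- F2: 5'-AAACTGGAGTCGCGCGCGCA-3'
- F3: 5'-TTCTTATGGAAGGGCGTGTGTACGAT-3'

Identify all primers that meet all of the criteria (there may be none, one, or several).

F1 (22 nt, A=3 T=5 G=6 C=8): 3' end TCG has 2 G/C ✓; Tm = 2·8 + 4·14 = 72°C ✓; longest run = 4 ✓; length 22 ✓ — passes.
F2 (20 nt, A=5 T=2 G=7 C=6): 3' end GCA has 2 G/C ✓; Tm = 2·7 + 4·13 = 66°C ✓; longest run = 3 ✓; length 20, outside 22–25 ✗ — fails.
F3 (26 nt, A=5 T=9 G=9 C=3): 3' end GAT has 1 G/C ✓; Tm = 2·14 + 4·12 = 76°C ✓; longest run = 3 ✓; length 26, outside 22–25 ✗ — fails.

F1 only.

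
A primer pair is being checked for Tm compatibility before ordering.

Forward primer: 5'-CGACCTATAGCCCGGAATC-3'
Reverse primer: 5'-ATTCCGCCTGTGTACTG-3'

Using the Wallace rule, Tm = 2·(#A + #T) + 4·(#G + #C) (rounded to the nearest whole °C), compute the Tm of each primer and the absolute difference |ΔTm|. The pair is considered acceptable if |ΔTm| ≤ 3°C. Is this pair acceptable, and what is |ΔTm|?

|ΔTm| = 8°C; the pair is not acceptable.

Forward: A=5 T=3 G=4 C=7 → Tm = 2·8 + 4·11 = 60°C.
Reverse: A=2 T=6 G=4 C=5 → Tm = 2·8 + 4·9 = 52°C.
|ΔTm| = |60 − 52| = 8°C, > 3°C.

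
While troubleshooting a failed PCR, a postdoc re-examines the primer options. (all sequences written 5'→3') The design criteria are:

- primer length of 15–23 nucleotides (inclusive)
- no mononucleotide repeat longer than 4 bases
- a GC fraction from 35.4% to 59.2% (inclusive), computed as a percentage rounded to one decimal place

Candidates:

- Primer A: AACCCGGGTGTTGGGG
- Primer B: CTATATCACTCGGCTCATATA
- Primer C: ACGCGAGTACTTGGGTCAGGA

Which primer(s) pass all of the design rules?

Primer A (16 nt, A=2 T=3 G=8 C=3): length 16 ✓; longest run = 4 ✓; GC 11/16 = 68.8%, outside 35.4–59.2% ✗ — fails.
Primer B (21 nt, A=6 T=7 G=2 C=6): length 21 ✓; longest run = 2 ✓; GC 8/21 = 38.1% ✓ — passes.
Primer C (21 nt, A=5 T=4 G=8 C=4): length 21 ✓; longest run = 3 ✓; GC 12/21 = 57.1% ✓ — passes.

Primer B and Primer C.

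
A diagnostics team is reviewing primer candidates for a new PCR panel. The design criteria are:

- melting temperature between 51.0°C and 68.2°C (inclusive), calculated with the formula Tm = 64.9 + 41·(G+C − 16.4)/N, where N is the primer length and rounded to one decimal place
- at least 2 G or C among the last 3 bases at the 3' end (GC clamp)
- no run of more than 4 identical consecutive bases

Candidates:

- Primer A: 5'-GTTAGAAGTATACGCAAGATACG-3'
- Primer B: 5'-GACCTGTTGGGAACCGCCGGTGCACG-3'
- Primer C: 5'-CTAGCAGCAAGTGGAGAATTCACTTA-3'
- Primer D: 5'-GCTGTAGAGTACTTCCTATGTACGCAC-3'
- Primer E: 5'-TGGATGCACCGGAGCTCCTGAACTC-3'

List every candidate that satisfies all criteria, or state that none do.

Primer A (23 nt, A=9 T=5 G=6 C=3): Tm = 64.9 + 41·(9 − 16.4)/23 = 51.7°C ✓; 3' end ACG has 2 G/C ✓; longest run = 2 ✓ — passes.
Primer B (26 nt, A=4 T=4 G=10 C=8): Tm = 64.9 + 41·(18 − 16.4)/26 = 67.4°C ✓; 3' end ACG has 2 G/C ✓; longest run = 3 ✓ — passes.
Primer C (26 nt, A=9 T=6 G=6 C=5): Tm = 64.9 + 41·(11 − 16.4)/26 = 56.4°C ✓; 3' end TTA has 0 G/C, need ≥2 ✗; longest run = 2 ✓ — fails.
Primer D (27 nt, A=6 T=8 G=6 C=7): Tm = 64.9 + 41·(13 − 16.4)/27 = 59.7°C ✓; 3' end CAC has 2 G/C ✓; longest run = 2 ✓ — passes.
Primer E (25 nt, A=5 T=5 G=7 C=8): Tm = 64.9 + 41·(15 − 16.4)/25 = 62.6°C ✓; 3' end CTC has 2 G/C ✓; longest run = 2 ✓ — passes.

Primer A, Primer B, Primer D and Primer E.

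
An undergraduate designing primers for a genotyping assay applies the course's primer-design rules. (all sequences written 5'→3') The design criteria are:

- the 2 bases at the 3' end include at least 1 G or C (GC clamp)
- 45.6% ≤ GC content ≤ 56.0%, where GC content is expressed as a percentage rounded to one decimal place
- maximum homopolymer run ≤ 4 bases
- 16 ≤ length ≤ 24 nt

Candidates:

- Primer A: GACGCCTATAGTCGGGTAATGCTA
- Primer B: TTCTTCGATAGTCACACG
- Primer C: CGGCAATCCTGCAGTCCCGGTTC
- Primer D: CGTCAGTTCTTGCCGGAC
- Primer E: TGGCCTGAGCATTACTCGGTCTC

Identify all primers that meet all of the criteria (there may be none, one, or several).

None of the candidates satisfy all criteria.

Primer A (24 nt, A=6 T=6 G=7 C=5): 3' end TA has 0 G/C, need ≥1 ✗; GC 12/24 = 50.0% ✓; longest run = 3 ✓; length 24 ✓ — fails.
Primer B (18 nt, A=4 T=6 G=3 C=5): 3' end CG has 2 G/C ✓; GC 8/18 = 44.4%, outside 45.6–56.0% ✗; longest run = 2 ✓; length 18 ✓ — fails.
Primer C (23 nt, A=3 T=5 G=6 C=9): 3' end TC has 1 G/C ✓; GC 15/23 = 65.2%, outside 45.6–56.0% ✗; longest run = 3 ✓; length 23 ✓ — fails.
Primer D (18 nt, A=2 T=5 G=5 C=6): 3' end AC has 1 G/C ✓; GC 11/18 = 61.1%, outside 45.6–56.0% ✗; longest run = 2 ✓; length 18 ✓ — fails.
Primer E (23 nt, A=3 T=7 G=6 C=7): 3' end TC has 1 G/C ✓; GC 13/23 = 56.5%, outside 45.6–56.0% ✗; longest run = 2 ✓; length 23 ✓ — fails.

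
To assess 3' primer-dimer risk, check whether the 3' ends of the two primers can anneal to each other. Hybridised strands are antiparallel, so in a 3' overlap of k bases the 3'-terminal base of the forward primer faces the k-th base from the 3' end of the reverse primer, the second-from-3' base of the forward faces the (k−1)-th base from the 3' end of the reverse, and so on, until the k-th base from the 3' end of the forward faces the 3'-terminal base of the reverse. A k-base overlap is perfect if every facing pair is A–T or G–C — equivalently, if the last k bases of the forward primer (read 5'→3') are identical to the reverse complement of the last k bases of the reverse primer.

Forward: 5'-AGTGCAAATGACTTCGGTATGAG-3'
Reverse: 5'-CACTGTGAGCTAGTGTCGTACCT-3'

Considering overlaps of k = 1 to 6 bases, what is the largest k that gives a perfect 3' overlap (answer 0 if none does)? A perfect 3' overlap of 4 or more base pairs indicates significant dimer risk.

Last 6 bases (5'→3') — forward …TATGAG, reverse …GTACCT.
Reverse complement of the reverse primer's last 6 bases: AGGTAC; its first k bases are the reverse complement of the reverse primer's last k bases, so a perfect k-base overlap needs the forward primer's last k bases to equal them.
Comparing (forward last k vs required): k=1: G vs A ✗; k=2: AG vs AG ✓; k=3: GAG vs AGG ✗; k=4: TGAG vs AGGT ✗; k=5: ATGAG vs AGGTA ✗; k=6: TATGAG vs AGGTAC ✗.
Only k = 2 is perfect, so the longest perfect 3' overlap is 2.

Longest perfect overlap: 2 complementary base pairs; below the dimer-risk threshold (threshold 4).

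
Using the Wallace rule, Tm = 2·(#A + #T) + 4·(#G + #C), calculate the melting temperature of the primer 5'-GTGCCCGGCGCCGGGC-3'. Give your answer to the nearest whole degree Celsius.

62°C

Base counts: A=0, T=1, G=8, C=7 (length 16).
Tm = 2·(0+1) + 4·(8+7) = 2·1 + 4·15 = 2 + 60 = 62°C.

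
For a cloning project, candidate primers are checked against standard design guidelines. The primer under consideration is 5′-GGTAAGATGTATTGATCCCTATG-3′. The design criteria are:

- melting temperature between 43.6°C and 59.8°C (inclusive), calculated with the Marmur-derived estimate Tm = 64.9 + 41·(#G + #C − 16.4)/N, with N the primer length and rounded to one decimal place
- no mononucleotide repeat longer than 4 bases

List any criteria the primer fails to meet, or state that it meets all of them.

Meets all criteria.

Base counts: A=6, T=8, G=6, C=3 (length 23).
Tm: Tm = 64.9 + 41·(9 − 16.4)/23 = 51.7°C ✓
homopolymer run: longest run = 3 ✓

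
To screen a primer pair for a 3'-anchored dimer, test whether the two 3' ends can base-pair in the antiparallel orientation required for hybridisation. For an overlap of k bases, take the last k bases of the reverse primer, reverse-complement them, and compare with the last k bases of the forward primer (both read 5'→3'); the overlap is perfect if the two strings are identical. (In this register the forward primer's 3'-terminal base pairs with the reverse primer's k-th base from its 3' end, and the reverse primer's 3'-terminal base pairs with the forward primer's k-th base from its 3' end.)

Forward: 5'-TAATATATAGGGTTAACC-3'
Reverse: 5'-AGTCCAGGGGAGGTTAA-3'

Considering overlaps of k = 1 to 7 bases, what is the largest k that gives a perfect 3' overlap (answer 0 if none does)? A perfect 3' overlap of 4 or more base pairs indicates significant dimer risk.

Last 7 bases (5'→3') — forward …GTTAACC, reverse …AGGTTAA.
Reverse complement of the reverse primer's last 7 bases: TTAACCT; its first k bases are the reverse complement of the reverse primer's last k bases, so a perfect k-base overlap needs the forward primer's last k bases to equal them.
Comparing (forward last k vs required): k=1: C vs T ✗; k=2: CC vs TT ✗; k=3: ACC vs TTA ✗; k=4: AACC vs TTAA ✗; k=5: TAACC vs TTAAC ✗; k=6: TTAACC vs TTAACC ✓; k=7: GTTAACC vs TTAACCT ✗.
Only k = 6 is perfect, so the longest perfect 3' overlap is 6.

Longest perfect overlap: 6 complementary base pairs; significant dimer risk (threshold 4).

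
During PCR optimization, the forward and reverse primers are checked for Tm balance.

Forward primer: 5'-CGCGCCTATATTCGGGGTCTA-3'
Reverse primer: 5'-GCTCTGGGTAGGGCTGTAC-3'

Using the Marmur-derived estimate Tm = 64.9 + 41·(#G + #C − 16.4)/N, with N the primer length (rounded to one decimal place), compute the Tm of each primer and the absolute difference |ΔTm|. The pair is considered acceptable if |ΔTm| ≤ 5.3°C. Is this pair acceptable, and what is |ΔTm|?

Forward: G+C = 12, N = 21 → Tm = 64.9 + 41·(12 − 16.4)/21 = 56.3°C.
Reverse: G+C = 12, N = 19 → Tm = 64.9 + 41·(12 − 16.4)/19 = 55.4°C.
|ΔTm| = |56.3 − 55.4| = 0.9°C, ≤ 5.3°C.

|ΔTm| = 0.9°C; the pair is acceptable.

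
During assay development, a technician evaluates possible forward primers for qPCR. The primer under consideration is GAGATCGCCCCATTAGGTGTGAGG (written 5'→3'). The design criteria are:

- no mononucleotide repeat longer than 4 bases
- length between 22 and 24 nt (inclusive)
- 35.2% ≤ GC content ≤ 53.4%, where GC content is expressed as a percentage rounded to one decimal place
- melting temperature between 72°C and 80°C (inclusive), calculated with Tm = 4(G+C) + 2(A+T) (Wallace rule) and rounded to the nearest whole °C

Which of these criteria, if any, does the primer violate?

Fails: GC content.

Base counts: A=5, T=5, G=9, C=5 (length 24).
homopolymer run: longest run = 4 ✓
length: length 24 ✓
GC content: GC 14/24 = 58.3%, outside 35.2–53.4% ✗
Tm: Tm = 2·10 + 4·14 = 76°C ✓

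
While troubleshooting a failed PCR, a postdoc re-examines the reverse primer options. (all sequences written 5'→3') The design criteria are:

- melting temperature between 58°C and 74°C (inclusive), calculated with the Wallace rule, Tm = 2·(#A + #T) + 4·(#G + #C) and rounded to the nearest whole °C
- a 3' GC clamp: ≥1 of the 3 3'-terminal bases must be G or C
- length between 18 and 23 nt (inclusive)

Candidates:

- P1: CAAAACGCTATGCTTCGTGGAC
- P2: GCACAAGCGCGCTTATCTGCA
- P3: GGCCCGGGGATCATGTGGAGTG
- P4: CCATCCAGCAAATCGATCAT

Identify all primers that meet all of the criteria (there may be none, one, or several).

P1 (22 nt, A=6 T=5 G=5 C=6): Tm = 2·11 + 4·11 = 66°C ✓; 3' end GAC has 2 G/C ✓; length 22 ✓ — passes.
P2 (21 nt, A=5 T=4 G=5 C=7): Tm = 2·9 + 4·12 = 66°C ✓; 3' end GCA has 2 G/C ✓; length 21 ✓ — passes.
P3 (22 nt, A=3 T=4 G=11 C=4): Tm = 2·7 + 4·15 = 74°C ✓; 3' end GTG has 2 G/C ✓; length 22 ✓ — passes.
P4 (20 nt, A=7 T=4 G=2 C=7): Tm = 2·11 + 4·9 = 58°C ✓; 3' end CAT has 1 G/C ✓; length 20 ✓ — passes.

P1, P2, P3 and P4.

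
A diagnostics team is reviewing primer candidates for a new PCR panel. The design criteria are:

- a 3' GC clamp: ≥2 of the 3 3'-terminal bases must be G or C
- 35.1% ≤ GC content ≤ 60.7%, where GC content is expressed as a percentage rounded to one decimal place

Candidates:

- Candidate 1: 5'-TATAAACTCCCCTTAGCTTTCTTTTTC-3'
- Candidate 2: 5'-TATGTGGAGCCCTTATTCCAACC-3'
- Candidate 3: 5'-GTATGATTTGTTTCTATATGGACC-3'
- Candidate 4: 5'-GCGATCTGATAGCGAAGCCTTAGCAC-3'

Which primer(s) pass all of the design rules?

Candidate 2 and Candidate 4.

Candidate 1 (27 nt, A=5 T=13 G=1 C=8): 3' end TTC has 1 G/C, need ≥2 ✗; GC 9/27 = 33.3%, outside 35.1–60.7% ✗ — fails.
Candidate 2 (23 nt, A=5 T=7 G=4 C=7): 3' end ACC has 2 G/C ✓; GC 11/23 = 47.8% ✓ — passes.
Candidate 3 (24 nt, A=5 T=11 G=5 C=3): 3' end ACC has 2 G/C ✓; GC 8/24 = 33.3%, outside 35.1–60.7% ✗ — fails.
Candidate 4 (26 nt, A=7 T=5 G=7 C=7): 3' end CAC has 2 G/C ✓; GC 14/26 = 53.8% ✓ — passes.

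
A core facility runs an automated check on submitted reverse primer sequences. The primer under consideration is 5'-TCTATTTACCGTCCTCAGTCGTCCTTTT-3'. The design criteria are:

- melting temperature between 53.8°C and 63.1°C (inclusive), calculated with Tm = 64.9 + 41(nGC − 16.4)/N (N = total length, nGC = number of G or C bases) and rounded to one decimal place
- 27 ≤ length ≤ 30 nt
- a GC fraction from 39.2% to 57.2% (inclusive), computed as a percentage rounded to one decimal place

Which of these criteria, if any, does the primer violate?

Base counts: A=3, T=13, G=3, C=9 (length 28).
Tm: Tm = 64.9 + 41·(12 − 16.4)/28 = 58.5°C ✓
length: length 28 ✓
GC content: GC 12/28 = 42.9% ✓

Meets all criteria.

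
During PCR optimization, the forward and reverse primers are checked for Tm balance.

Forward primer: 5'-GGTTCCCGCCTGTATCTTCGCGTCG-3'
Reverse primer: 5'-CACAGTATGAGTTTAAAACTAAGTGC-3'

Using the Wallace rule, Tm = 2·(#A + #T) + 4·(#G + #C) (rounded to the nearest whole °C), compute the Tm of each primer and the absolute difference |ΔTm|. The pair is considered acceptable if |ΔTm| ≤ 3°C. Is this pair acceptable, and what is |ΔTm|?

|ΔTm| = 12°C; the pair is not acceptable.

Forward: A=1 T=8 G=7 C=9 → Tm = 2·9 + 4·16 = 82°C.
Reverse: A=10 T=7 G=5 C=4 → Tm = 2·17 + 4·9 = 70°C.
|ΔTm| = |82 − 70| = 12°C, > 3°C.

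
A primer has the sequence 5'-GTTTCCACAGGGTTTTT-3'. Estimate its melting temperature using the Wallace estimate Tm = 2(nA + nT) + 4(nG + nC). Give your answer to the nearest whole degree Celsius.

48°C

Base counts: A=2, T=8, G=4, C=3 (length 17).
Tm = 2·(2+8) + 4·(4+3) = 2·10 + 4·7 = 20 + 28 = 48°C.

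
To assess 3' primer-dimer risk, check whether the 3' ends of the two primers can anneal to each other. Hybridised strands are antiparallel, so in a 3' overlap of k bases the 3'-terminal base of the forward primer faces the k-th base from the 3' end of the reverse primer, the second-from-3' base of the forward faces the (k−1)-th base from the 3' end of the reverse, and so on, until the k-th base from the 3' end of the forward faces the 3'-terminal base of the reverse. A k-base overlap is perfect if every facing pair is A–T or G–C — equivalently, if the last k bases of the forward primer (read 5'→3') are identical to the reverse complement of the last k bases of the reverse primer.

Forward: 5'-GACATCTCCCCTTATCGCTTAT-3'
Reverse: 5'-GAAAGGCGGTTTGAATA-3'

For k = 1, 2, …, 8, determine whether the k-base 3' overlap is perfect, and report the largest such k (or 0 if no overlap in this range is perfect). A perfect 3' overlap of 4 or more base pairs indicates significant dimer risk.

Last 8 bases (5'→3') — forward …TCGCTTAT, reverse …TTTGAATA.
Reverse complement of the reverse primer's last 8 bases: TATTCAAA; its first k bases are the reverse complement of the reverse primer's last k bases, so a perfect k-base overlap needs the forward primer's last k bases to equal them.
Comparing (forward last k vs required): k=1: T vs T ✓; k=2: AT vs TA ✗; k=3: TAT vs TAT ✓; k=4: TTAT vs TATT ✗; k=5: CTTAT vs TATTC ✗; k=6: GCTTAT vs TATTCA ✗; k=7: CGCTTAT vs TATTCAA ✗; k=8: TCGCTTAT vs TATTCAAA ✗.
Perfect overlaps at k = 1, 3; the largest is 3.

Longest perfect overlap: 3 complementary base pairs; below the dimer-risk threshold (threshold 4).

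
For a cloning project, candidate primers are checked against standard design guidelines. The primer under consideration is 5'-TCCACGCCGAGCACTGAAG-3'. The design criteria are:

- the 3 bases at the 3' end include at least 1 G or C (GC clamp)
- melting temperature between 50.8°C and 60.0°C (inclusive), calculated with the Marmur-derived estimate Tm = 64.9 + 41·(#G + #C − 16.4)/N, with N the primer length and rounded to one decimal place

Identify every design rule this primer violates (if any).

Meets all criteria.

Base counts: A=5, T=2, G=5, C=7 (length 19).
GC clamp: 3' end AAG has 1 G/C ✓
Tm: Tm = 64.9 + 41·(12 − 16.4)/19 = 55.4°C ✓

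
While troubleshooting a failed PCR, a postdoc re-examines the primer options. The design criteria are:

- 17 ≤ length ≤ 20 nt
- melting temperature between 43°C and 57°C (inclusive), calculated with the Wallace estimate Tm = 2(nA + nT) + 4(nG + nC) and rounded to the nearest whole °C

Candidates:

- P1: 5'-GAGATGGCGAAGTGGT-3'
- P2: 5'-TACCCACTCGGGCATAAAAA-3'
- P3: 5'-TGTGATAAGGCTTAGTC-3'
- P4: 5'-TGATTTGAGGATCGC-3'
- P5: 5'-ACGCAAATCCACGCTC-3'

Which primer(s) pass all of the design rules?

P1 (16 nt, A=4 T=3 G=8 C=1): length 16, outside 17–20 ✗; Tm = 2·7 + 4·9 = 50°C ✓ — fails.
P2 (20 nt, A=8 T=3 G=3 C=6): length 20 ✓; Tm = 2·11 + 4·9 = 58°C, outside 43–57°C ✗ — fails.
P3 (17 nt, A=4 T=6 G=5 C=2): length 17 ✓; Tm = 2·10 + 4·7 = 48°C ✓ — passes.
P4 (15 nt, A=3 T=5 G=5 C=2): length 15, outside 17–20 ✗; Tm = 2·8 + 4·7 = 44°C ✓ — fails.
P5 (16 nt, A=5 T=2 G=2 C=7): length 16, outside 17–20 ✗; Tm = 2·7 + 4·9 = 50°C ✓ — fails.

P3 only.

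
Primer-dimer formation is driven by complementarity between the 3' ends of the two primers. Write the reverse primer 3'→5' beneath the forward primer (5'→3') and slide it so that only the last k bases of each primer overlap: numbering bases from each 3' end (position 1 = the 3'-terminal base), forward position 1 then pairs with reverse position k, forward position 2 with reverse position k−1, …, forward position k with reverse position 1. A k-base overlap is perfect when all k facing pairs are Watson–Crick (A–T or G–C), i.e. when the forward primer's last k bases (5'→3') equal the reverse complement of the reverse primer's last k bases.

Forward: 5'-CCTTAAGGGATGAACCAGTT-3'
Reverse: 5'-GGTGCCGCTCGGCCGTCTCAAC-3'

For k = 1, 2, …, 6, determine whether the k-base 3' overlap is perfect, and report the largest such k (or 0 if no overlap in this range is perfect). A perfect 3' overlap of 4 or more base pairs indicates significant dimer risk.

Last 6 bases (5'→3') — forward …CCAGTT, reverse …CTCAAC.
Reverse complement of the reverse primer's last 6 bases: GTTGAG; its first k bases are the reverse complement of the reverse primer's last k bases, so a perfect k-base overlap needs the forward primer's last k bases to equal them.
Comparing (forward last k vs required): k=1: T vs G ✗; k=2: TT vs GT ✗; k=3: GTT vs GTT ✓; k=4: AGTT vs GTTG ✗; k=5: CAGTT vs GTTGA ✗; k=6: CCAGTT vs GTTGAG ✗.
Only k = 3 is perfect, so the longest perfect 3' overlap is 3.

Longest perfect overlap: 3 complementary base pairs; below the dimer-risk threshold (threshold 4).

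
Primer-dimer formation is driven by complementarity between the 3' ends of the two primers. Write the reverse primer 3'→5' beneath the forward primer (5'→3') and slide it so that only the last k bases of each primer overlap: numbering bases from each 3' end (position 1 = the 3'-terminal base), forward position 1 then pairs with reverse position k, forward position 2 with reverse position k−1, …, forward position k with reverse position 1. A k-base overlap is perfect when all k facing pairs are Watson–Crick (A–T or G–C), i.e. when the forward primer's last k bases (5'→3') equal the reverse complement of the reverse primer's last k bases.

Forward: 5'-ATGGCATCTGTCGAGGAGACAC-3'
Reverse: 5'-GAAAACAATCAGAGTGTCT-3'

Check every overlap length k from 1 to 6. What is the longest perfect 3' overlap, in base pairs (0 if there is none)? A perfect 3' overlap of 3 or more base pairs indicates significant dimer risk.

Longest perfect overlap: 6 complementary base pairs; significant dimer risk (threshold 3).

Last 6 bases (5'→3') — forward …AGACAC, reverse …GTGTCT.
Reverse complement of the reverse primer's last 6 bases: AGACAC; its first k bases are the reverse complement of the reverse primer's last k bases, so a perfect k-base overlap needs the forward primer's last k bases to equal them.
Comparing (forward last k vs required): k=1: C vs A ✗; k=2: AC vs AG ✗; k=3: CAC vs AGA ✗; k=4: ACAC vs AGAC ✗; k=5: GACAC vs AGACA ✗; k=6: AGACAC vs AGACAC ✓.
Only k = 6 is perfect, so the longest perfect 3' overlap is 6.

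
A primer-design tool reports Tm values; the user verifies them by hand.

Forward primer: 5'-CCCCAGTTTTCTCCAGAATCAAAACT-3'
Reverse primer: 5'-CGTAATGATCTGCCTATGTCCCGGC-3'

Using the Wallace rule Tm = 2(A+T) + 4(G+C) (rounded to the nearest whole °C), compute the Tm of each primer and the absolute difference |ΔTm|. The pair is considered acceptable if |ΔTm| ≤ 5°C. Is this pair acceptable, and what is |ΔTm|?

|ΔTm| = 4°C; the pair is acceptable.

Forward: A=8 T=7 G=2 C=9 → Tm = 2·15 + 4·11 = 74°C.
Reverse: A=4 T=7 G=6 C=8 → Tm = 2·11 + 4·14 = 78°C.
|ΔTm| = |74 − 78| = 4°C, ≤ 5°C.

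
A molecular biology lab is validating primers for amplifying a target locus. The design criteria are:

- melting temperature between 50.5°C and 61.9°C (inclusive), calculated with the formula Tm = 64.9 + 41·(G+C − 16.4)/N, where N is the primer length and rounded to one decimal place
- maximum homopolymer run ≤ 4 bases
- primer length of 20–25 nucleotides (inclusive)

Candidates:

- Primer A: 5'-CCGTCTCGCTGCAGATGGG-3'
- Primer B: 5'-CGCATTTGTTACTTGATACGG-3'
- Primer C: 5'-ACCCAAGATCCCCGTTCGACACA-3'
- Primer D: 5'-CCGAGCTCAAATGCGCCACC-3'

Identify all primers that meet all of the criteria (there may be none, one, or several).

Primer B, Primer C and Primer D.

Primer A (19 nt, A=2 T=4 G=7 C=6): Tm = 64.9 + 41·(13 − 16.4)/19 = 57.6°C ✓; longest run = 3 ✓; length 19, outside 20–25 ✗ — fails.
Primer B (21 nt, A=4 T=8 G=5 C=4): Tm = 64.9 + 41·(9 − 16.4)/21 = 50.5°C ✓; longest run = 3 ✓; length 21 ✓ — passes.
Primer C (23 nt, A=7 T=3 G=3 C=10): Tm = 64.9 + 41·(13 − 16.4)/23 = 58.8°C ✓; longest run = 4 ✓; length 23 ✓ — passes.
Primer D (20 nt, A=5 T=2 G=4 C=9): Tm = 64.9 + 41·(13 − 16.4)/20 = 57.9°C ✓; longest run = 3 ✓; length 20 ✓ — passes.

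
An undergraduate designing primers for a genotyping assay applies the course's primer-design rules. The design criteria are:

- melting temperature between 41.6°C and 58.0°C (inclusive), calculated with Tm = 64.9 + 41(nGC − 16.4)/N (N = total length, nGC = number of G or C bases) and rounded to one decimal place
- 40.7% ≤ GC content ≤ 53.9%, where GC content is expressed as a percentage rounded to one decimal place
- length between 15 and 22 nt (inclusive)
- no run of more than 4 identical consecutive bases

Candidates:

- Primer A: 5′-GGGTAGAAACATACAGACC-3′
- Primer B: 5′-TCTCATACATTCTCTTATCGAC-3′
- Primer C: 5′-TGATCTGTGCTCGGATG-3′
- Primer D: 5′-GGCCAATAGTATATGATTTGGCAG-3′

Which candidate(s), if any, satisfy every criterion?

Primer A and Primer C.

Primer A (19 nt, A=8 T=2 G=5 C=4): Tm = 64.9 + 41·(9 − 16.4)/19 = 48.9°C ✓; GC 9/19 = 47.4% ✓; length 19 ✓; longest run = 3 ✓ — passes.
Primer B (22 nt, A=5 T=9 G=1 C=7): Tm = 64.9 + 41·(8 − 16.4)/22 = 49.2°C ✓; GC 8/22 = 36.4%, outside 40.7–53.9% ✗; length 22 ✓; longest run = 2 ✓ — fails.
Primer C (17 nt, A=2 T=6 G=6 C=3): Tm = 64.9 + 41·(9 − 16.4)/17 = 47.1°C ✓; GC 9/17 = 52.9% ✓; length 17 ✓; longest run = 2 ✓ — passes.
Primer D (24 nt, A=7 T=7 G=7 C=3): Tm = 64.9 + 41·(10 − 16.4)/24 = 54.0°C ✓; GC 10/24 = 41.7% ✓; length 24, outside 15–22 ✗; longest run = 3 ✓ — fails.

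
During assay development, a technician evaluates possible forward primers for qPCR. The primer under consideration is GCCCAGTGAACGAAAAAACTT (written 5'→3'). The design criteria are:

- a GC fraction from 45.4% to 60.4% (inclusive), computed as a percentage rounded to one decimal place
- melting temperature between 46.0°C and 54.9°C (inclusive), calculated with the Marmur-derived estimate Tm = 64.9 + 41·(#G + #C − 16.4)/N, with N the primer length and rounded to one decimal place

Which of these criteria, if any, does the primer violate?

Fails: GC content.

Base counts: A=9, T=3, G=4, C=5 (length 21).
GC content: GC 9/21 = 42.9%, outside 45.4–60.4% ✗
Tm: Tm = 64.9 + 41·(9 − 16.4)/21 = 50.5°C ✓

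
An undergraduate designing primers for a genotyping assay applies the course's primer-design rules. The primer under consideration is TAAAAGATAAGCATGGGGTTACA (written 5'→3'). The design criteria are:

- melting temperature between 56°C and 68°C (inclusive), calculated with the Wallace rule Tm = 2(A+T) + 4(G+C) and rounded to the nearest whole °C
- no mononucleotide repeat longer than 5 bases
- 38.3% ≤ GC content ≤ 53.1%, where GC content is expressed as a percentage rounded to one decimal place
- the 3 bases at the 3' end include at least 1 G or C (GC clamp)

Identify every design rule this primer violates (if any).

Fails: GC content.

Base counts: A=10, T=5, G=6, C=2 (length 23).
Tm: Tm = 2·15 + 4·8 = 62°C ✓
homopolymer run: longest run = 4 ✓
GC content: GC 8/23 = 34.8%, outside 38.3–53.1% ✗
GC clamp: 3' end ACA has 1 G/C ✓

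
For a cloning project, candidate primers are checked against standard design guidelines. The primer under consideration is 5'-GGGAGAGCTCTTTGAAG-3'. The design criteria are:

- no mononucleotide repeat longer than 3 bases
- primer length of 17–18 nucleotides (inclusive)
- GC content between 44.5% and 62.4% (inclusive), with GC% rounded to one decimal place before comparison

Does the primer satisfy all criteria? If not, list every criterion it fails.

Base counts: A=4, T=4, G=7, C=2 (length 17).
homopolymer run: longest run = 3 ✓
length: length 17 ✓
GC content: GC 9/17 = 52.9% ✓

Meets all criteria.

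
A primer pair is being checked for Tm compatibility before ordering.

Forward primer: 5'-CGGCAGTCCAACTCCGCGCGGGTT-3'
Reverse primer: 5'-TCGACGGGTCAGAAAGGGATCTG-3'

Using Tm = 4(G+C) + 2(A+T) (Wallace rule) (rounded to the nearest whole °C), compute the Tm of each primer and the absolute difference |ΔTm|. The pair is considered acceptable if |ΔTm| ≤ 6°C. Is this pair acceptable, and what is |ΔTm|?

|ΔTm| = 10°C; the pair is not acceptable.

Forward: A=3 T=4 G=8 C=9 → Tm = 2·7 + 4·17 = 82°C.
Reverse: A=6 T=4 G=9 C=4 → Tm = 2·10 + 4·13 = 72°C.
|ΔTm| = |82 − 72| = 10°C, > 6°C.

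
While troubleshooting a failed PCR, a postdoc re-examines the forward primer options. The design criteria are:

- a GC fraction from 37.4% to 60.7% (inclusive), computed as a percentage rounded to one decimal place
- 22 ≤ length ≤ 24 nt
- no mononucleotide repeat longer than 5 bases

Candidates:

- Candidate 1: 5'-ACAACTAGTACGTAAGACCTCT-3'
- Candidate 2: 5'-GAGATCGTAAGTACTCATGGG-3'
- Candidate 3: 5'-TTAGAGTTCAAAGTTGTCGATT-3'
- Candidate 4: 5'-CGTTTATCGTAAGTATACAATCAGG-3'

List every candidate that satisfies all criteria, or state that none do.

Candidate 1 only.

Candidate 1 (22 nt, A=8 T=5 G=3 C=6): GC 9/22 = 40.9% ✓; length 22 ✓; longest run = 2 ✓ — passes.
Candidate 2 (21 nt, A=6 T=5 G=7 C=3): GC 10/21 = 47.6% ✓; length 21, outside 22–24 ✗; longest run = 3 ✓ — fails.
Candidate 3 (22 nt, A=6 T=9 G=5 C=2): GC 7/22 = 31.8%, outside 37.4–60.7% ✗; length 22 ✓; longest run = 3 ✓ — fails.
Candidate 4 (25 nt, A=8 T=8 G=5 C=4): GC 9/25 = 36.0%, outside 37.4–60.7% ✗; length 25, outside 22–24 ✗; longest run = 3 ✓ — fails.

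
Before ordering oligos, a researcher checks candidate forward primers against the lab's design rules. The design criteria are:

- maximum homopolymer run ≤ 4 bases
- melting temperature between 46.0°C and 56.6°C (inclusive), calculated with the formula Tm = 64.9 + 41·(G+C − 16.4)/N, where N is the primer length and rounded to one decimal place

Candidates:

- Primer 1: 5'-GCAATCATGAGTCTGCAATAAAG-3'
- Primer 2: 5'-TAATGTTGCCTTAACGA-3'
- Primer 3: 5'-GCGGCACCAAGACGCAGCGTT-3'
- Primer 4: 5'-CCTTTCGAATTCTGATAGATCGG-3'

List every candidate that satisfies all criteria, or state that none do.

Primer 1 (23 nt, A=9 T=5 G=5 C=4): longest run = 3 ✓; Tm = 64.9 + 41·(9 − 16.4)/23 = 51.7°C ✓ — passes.
Primer 2 (17 nt, A=5 T=6 G=3 C=3): longest run = 2 ✓; Tm = 64.9 + 41·(6 − 16.4)/17 = 39.8°C, outside 46.0–56.6°C ✗ — fails.
Primer 3 (21 nt, A=5 T=2 G=7 C=7): longest run = 2 ✓; Tm = 64.9 + 41·(14 − 16.4)/21 = 60.2°C, outside 46.0–56.6°C ✗ — fails.
Primer 4 (23 nt, A=5 T=8 G=5 C=5): longest run = 3 ✓; Tm = 64.9 + 41·(10 − 16.4)/23 = 53.5°C ✓ — passes.

Primer 1 and Primer 4.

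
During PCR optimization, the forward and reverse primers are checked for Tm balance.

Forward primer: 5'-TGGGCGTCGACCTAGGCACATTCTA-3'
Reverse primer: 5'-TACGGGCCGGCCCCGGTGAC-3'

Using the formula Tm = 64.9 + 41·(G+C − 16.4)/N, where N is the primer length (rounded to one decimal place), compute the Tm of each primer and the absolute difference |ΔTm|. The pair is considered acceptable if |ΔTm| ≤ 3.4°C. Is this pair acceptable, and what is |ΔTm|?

Forward: G+C = 14, N = 25 → Tm = 64.9 + 41·(14 − 16.4)/25 = 61.0°C.
Reverse: G+C = 16, N = 20 → Tm = 64.9 + 41·(16 − 16.4)/20 = 64.1°C.
|ΔTm| = |61.0 − 64.1| = 3.1°C, ≤ 3.4°C.

|ΔTm| = 3.1°C; the pair is acceptable.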